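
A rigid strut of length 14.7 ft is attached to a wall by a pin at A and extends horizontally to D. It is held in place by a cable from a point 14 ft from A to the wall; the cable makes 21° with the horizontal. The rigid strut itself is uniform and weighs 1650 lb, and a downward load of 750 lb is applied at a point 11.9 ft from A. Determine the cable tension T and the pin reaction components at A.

T = 4196 lb, A_x = 3917 lb, A_y = 896.2 lb

ΣM about A: T·sin21°·14 − 1650·7.35 − 750·11.9 = 0 → T = 21052.5/(14·0.358368) = 4196.11 ≈ 4196 lb.
ΣF_x = 0: A_x − T·cos21° = 0 → A_x = 4196.11 × 0.93358 = 3917 lb.
ΣF_y = 0: A_y + T·sin21° − 1650 − 750 = 0 → A_y = 2400 − 4196.11 × 0.358368 = 896.2 lb.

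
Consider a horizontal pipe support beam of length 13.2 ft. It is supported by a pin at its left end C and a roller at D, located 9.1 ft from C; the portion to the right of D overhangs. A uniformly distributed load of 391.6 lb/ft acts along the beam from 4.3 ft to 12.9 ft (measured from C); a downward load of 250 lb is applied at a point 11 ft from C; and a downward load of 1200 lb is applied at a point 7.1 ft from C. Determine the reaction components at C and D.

C_x = 0, C_y = 396.6 lb, D_y = 4421 lb

Resultant of the distributed load: 391.6 × 8.6 = 3367.76 lb at 8.6 ft from C.
Taking moments about C: D_y·9.1 − (391.6·8.6)·8.6 − 250·11 − 1200·7.1 = 0 → D_y = 40232.736/9.1 = 4421.18 ≈ 4421 lb.
ΣF_y = 0: C_y + 4421.18 − 391.6·8.6 − 250 − 1200 = 0 → C_y = 396.6 lb.
ΣF_x = 0: no horizontal applied forces, so C_x = 0.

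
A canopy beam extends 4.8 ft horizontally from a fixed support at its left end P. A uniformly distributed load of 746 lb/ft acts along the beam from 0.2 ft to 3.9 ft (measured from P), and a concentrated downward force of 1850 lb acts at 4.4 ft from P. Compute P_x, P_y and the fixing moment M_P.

Resultant of the distributed load: 746 × 3.7 = 2760.2 lb at 2.05 ft from P.
ΣF_x = 0: P_x = 0.
ΣF_y = 0: P_y − 746·3.7 − 1850 = 0 → P_y = 4610 lb.
ΣM about P: M_P − (746·3.7)·2.05 − 1850·4.4 = 0 → M_P = 13800 lb·ft.

P_x = 0, P_y = 4610 lb, M_P = 13800 lb·ft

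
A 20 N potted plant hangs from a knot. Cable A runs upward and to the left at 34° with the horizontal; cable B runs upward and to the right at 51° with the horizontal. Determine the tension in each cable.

T_A = 12.63 N, T_B = 16.64 N

ΣF_x = 0: −T_A·cos34° + T_B·cos51° = 0 → T_B = 1.31735·T_A.
ΣF_y = 0: T_A·sin34° + T_B·sin51° = 20.
Substitute: T_A·(0.559193 + 1.31735·0.777146) = 20 → T_A = 12.6345 ≈ 12.63 N.
Then T_B = 1.31735 × 12.6345 = 16.64 N.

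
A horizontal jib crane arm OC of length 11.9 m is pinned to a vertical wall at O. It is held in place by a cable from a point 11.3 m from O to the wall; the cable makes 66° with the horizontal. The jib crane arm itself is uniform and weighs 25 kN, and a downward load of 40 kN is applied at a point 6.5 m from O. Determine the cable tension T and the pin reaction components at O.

T = 39.60 kN, O_x = 16.11 kN, O_y = 28.83 kN

ΣM about O: T·sin66°·11.3 − 25·5.95 − 40·6.5 = 0 → T = 408.75/(11.3·0.913545) = 39.5958 ≈ 39.60 kN.
ΣF_x = 0: O_x − T·cos66° = 0 → O_x = 39.5958 × 0.406737 = 16.11 kN.
ΣF_y = 0: O_y + T·sin66° − 25 − 40 = 0 → O_y = 65 − 39.5958 × 0.913545 = 28.83 kN.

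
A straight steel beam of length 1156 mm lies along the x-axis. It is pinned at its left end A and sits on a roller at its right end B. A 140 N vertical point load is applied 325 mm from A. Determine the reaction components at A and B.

A_x = 0, A_y = 100.6 N, B_y = 39.36 N

ΣM about A: B_y·1156 − 140·325 = 0 → B_y = 45500/1156 = 39.3599 ≈ 39.36 N.
ΣF_y = 0: A_y + 39.3599 − 140 = 0 → A_y = 100.6 N.
ΣF_x = 0: no horizontal applied forces, so A_x = 0.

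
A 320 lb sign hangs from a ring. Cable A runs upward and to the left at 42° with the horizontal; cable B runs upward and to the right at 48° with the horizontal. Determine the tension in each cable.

ΣF_x = 0: −T_A·cos42° + T_B·cos48° = 0 → T_B = 1.11061·T_A.
ΣF_y = 0: T_A·sin42° + T_B·sin48° = 320.
Substitute: T_A·(0.669131 + 1.11061·0.743145) = 320 → T_A = 214.122 ≈ 214.1 lb.
Then T_B = 1.11061 × 214.122 = 237.8 lb.

T_A = 214.1 lb, T_B = 237.8 lb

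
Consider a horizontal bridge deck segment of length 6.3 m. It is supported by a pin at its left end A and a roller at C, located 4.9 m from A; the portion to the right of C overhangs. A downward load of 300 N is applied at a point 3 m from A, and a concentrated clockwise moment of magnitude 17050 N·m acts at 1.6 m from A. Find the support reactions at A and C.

Moments about A: C_y·4.9 − 300·3 − 17050 = 0 → C_y = 17950/4.9 = 3663.27 ≈ 3663 N.
ΣF_y = 0: A_y + 3663.27 − 300 = 0 → A_y = -3363 N.
ΣF_x = 0: no horizontal applied forces, so A_x = 0.

A_x = 0, A_y = -3363 N, C_y = 3663 N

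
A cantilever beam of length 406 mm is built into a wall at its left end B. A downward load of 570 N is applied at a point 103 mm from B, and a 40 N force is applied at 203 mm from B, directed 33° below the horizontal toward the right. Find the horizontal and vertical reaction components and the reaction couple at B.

ΣF_x = 0: B_x + 40·cos33° = 0 → B_x = -33.55 N.
ΣF_y = 0: B_y − 570 − 40·sin33° = 0 → B_y = 591.8 N.
ΣM about B: M_B − 570·103 − 40·sin33°·203 = 0 → M_B = 63130 N·mm.

B_x = -33.55 N, B_y = 591.8 N, M_B = 63130 N·mm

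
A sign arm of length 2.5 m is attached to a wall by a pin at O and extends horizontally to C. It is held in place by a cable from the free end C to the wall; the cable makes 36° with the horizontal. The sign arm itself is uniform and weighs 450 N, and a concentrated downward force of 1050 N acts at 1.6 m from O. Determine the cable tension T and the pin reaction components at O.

ΣM about O: T·sin36°·2.5 − 450·1.25 − 1050·1.6 = 0 → T = 2242.5/(2.5·0.587785) = 1526.07 ≈ 1526 N.
ΣF_x = 0: O_x − T·cos36° = 0 → O_x = 1526.07 × 0.809017 = 1235 N.
ΣF_y = 0: O_y + T·sin36° − 450 − 1050 = 0 → O_y = 1500 − 1526.07 × 0.587785 = 603.0 N.

T = 1526 N, O_x = 1235 N, O_y = 603.0 N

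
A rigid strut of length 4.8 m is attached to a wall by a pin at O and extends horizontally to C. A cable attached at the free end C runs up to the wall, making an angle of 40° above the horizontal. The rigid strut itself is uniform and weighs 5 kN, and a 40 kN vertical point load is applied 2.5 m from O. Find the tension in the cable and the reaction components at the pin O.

T = 36.30 kN, O_x = 27.81 kN, O_y = 21.67 kN

ΣM about O: T·sin40°·4.8 − 5·2.4 − 40·2.5 = 0 → T = 112/(4.8·0.642788) = 36.3002 ≈ 36.30 kN.
ΣF_x = 0: O_x − T·cos40° = 0 → O_x = 36.3002 × 0.766044 = 27.81 kN.
ΣF_y = 0: O_y + T·sin40° − 5 − 40 = 0 → O_y = 45 − 36.3002 × 0.642788 = 21.67 kN.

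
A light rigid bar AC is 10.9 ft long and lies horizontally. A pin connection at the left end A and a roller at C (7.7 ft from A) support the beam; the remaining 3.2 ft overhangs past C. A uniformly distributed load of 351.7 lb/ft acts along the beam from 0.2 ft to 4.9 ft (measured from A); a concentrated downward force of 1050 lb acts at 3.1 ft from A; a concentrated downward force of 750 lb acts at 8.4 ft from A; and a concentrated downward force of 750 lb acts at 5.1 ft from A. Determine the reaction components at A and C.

Resultant of the distributed load: 351.7 × 4.7 = 1652.99 lb at 2.55 ft from A.
Taking moments about A: C_y·7.7 − (351.7·4.7)·2.55 − 1050·3.1 − 750·8.4 − 750·5.1 = 0 → C_y = 17595.1245/7.7 = 2285.08 ≈ 2285 lb.
ΣF_y = 0: A_y + 2285.08 − 351.7·4.7 − 1050 − 750 − 750 = 0 → A_y = 1918 lb.
ΣF_x = 0: no horizontal applied forces, so A_x = 0.

A_x = 0, A_y = 1918 lb, C_y = 2285 lb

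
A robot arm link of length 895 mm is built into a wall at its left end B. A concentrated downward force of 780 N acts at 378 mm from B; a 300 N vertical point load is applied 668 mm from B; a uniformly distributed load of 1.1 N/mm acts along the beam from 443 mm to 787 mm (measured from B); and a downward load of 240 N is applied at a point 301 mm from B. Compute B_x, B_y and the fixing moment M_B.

Resultant of the distributed load: 1.1 × 344 = 378.4 N at 615 mm from B.
ΣF_x = 0: B_x = 0.
ΣF_y = 0: B_y − 780 − 300 − 1.1·344 − 240 = 0 → B_y = 1698 N.
ΣM about B: M_B − 780·378 − 300·668 − (1.1·344)·615 − 240·301 = 0 → M_B = 800200 N·mm.

B_x = 0, B_y = 1698 N, M_B = 800200 N·mm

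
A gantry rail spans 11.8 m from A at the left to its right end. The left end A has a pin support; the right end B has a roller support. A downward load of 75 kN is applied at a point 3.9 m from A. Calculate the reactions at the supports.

Taking moments about A: B_y·11.8 − 75·3.9 = 0 → B_y = 292.5/11.8 = 24.7881 ≈ 24.79 kN.
ΣF_y = 0: A_y + 24.7881 − 75 = 0 → A_y = 50.21 kN.
ΣF_x = 0: no horizontal applied forces, so A_x = 0.

A_x = 0, A_y = 50.21 kN, B_y = 24.79 kN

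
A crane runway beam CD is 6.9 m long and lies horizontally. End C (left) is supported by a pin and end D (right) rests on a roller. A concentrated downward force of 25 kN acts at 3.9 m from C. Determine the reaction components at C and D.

C_x = 0, C_y = 10.87 kN, D_y = 14.13 kN

Moments about C: D_y·6.9 − 25·3.9 = 0 → D_y = 97.5/6.9 = 14.1304 ≈ 14.13 kN.
ΣF_y = 0: C_y + 14.1304 − 25 = 0 → C_y = 10.87 kN.
ΣF_x = 0: no horizontal applied forces, so C_x = 0.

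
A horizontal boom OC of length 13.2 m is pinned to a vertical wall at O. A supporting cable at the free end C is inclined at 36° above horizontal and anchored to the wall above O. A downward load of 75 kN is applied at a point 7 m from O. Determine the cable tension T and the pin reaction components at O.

T = 67.67 kN, O_x = 54.74 kN, O_y = 35.23 kN

ΣM about O: T·sin36°·13.2 − 75·7 = 0 → T = 525/(13.2·0.587785) = 67.6654 ≈ 67.67 kN.
ΣF_x = 0: O_x − T·cos36° = 0 → O_x = 67.6654 × 0.809017 = 54.74 kN.
ΣF_y = 0: O_y + T·sin36° − 75 = 0 → O_y = 75 − 67.6654 × 0.587785 = 35.23 kN.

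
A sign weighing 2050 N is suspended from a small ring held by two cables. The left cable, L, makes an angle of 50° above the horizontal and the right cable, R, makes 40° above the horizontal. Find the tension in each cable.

T_L = 1570 N, T_R = 1318 N

ΣF_x = 0: −T_L·cos50° + T_R·cos40° = 0 → T_R = 0.8391·T_L.
ΣF_y = 0: T_L·sin50° + T_R·sin40° = 2050.
Substitute: T_L·(0.766044 + 0.8391·0.642788) = 2050 → T_L = 1570.39 ≈ 1570 N.
Then T_R = 0.8391 × 1570.39 = 1318 N.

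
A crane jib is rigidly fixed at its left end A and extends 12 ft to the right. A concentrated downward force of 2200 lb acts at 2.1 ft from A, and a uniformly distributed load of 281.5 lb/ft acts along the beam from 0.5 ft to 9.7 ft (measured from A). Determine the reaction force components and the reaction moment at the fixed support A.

Resultant of the distributed load: 281.5 × 9.2 = 2589.8 lb at 5.1 ft from A.
ΣF_x = 0: A_x = 0.
ΣF_y = 0: A_y − 2200 − 281.5·9.2 = 0 → A_y = 4790 lb.
ΣM about A: M_A − 2200·2.1 − (281.5·9.2)·5.1 = 0 → M_A = 17830 lb·ft.

A_x = 0, A_y = 4790 lb, M_A = 17830 lb·ft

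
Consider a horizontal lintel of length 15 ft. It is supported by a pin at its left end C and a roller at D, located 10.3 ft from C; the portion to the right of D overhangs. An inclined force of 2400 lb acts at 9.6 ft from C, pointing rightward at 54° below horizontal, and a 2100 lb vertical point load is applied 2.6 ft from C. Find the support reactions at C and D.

C_x = -1411 lb, C_y = 1702 lb, D_y = 2340 lb

Moments about C: D_y·10.3 − 2400·sin54°·9.6 − 2100·2.6 = 0 → D_y = 24099.8/10.3 = 2339.79 ≈ 2340 lb.
ΣF_y = 0: C_y + 2339.79 − 2400·sin54° − 2100 = 0 → C_y = 1702 lb.
ΣF_x = 0: C_x + 2400·cos54° = 0 → C_x = -1411 lb.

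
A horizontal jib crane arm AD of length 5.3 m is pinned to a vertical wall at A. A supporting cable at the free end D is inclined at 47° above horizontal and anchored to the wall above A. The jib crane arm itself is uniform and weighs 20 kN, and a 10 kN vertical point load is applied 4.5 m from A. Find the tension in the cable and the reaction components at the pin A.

ΣM about A: T·sin47°·5.3 − 20·2.65 − 10·4.5 = 0 → T = 98/(5.3·0.731354) = 25.2826 ≈ 25.28 kN.
ΣF_x = 0: A_x − T·cos47° = 0 → A_x = 25.2826 × 0.681998 = 17.24 kN.
ΣF_y = 0: A_y + T·sin47° − 20 − 10 = 0 → A_y = 30 − 25.2826 × 0.731354 = 11.51 kN.

T = 25.28 kN, A_x = 17.24 kN, A_y = 11.51 kN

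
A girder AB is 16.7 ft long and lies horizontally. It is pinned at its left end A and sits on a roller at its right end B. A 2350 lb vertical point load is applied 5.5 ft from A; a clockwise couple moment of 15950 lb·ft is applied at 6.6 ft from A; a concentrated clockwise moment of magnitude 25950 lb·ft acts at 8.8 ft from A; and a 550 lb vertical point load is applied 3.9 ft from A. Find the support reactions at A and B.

Taking moments about A: B_y·16.7 − 2350·5.5 − 15950 − 25950 − 550·3.9 = 0 → B_y = 56970/16.7 = 3411.38 ≈ 3411 lb.
ΣF_y = 0: A_y + 3411.38 − 2350 − 550 = 0 → A_y = -511.4 lb.
ΣF_x = 0: no horizontal applied forces, so A_x = 0.

A_x = 0, A_y = -511.4 lb, B_y = 3411 lb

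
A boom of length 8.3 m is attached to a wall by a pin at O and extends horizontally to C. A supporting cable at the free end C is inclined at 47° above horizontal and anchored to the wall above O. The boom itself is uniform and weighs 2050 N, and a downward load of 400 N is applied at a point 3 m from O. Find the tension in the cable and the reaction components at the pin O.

T = 1599 N, O_x = 1091 N, O_y = 1280 N

ΣM about O: T·sin47°·8.3 − 2050·4.15 − 400·3 = 0 → T = 9707.5/(8.3·0.731354) = 1599.2 ≈ 1599 N.
ΣF_x = 0: O_x − T·cos47° = 0 → O_x = 1599.2 × 0.681998 = 1091 N.
ΣF_y = 0: O_y + T·sin47° − 2050 − 400 = 0 → O_y = 2450 − 1599.2 × 0.731354 = 1280 N.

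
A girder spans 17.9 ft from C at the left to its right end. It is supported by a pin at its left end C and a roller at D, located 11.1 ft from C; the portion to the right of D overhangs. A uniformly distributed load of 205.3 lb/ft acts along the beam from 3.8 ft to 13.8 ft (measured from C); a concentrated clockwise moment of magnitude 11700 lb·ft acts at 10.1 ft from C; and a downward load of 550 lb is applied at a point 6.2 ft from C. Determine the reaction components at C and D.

C_x = 0, C_y = -385.9 lb, D_y = 2989 lb

Resultant of the distributed load: 205.3 × 10 = 2053 lb at 8.8 ft from C.
Moments about C: D_y·11.1 − (205.3·10)·8.8 − 11700 − 550·6.2 = 0 → D_y = 33176.4/11.1 = 2988.86 ≈ 2989 lb.
ΣF_y = 0: C_y + 2988.86 − 205.3·10 − 550 = 0 → C_y = -385.9 lb.
ΣF_x = 0: no horizontal applied forces, so C_x = 0.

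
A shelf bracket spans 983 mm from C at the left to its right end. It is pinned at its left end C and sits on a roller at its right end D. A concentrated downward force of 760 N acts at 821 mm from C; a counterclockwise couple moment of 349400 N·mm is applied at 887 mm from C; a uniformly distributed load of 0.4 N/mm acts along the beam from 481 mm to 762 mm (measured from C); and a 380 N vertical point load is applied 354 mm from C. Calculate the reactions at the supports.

Resultant of the distributed load: 0.4 × 281 = 112.4 N at 621.5 mm from C.
Taking moments about C: D_y·983 − 760·821 + 349400 − (0.4·281)·621.5 − 380·354 = 0 → D_y = 478936.6/983 = 487.219 ≈ 487.2 N.
ΣF_y = 0: C_y + 487.219 − 760 − 0.4·281 − 380 = 0 → C_y = 765.2 N.
ΣF_x = 0: no horizontal applied forces, so C_x = 0.

C_x = 0, C_y = 765.2 N, D_y = 487.2 N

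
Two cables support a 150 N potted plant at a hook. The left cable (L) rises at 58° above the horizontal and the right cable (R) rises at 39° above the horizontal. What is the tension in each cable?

ΣF_x = 0: −T_L·cos58° + T_R·cos39° = 0 → T_R = 0.681879·T_L.
ΣF_y = 0: T_L·sin58° + T_R·sin39° = 150.
Substitute: T_L·(0.848048 + 0.681879·0.62932) = 150 → T_L = 117.447 ≈ 117.4 N.
Then T_R = 0.681879 × 117.447 = 80.08 N.

T_L = 117.4 N, T_R = 80.08 N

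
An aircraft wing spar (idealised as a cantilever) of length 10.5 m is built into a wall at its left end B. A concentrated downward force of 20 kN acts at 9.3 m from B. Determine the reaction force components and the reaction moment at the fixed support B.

ΣF_x = 0: B_x = 0.
ΣF_y = 0: B_y − 20 = 0 → B_y = 20.00 kN.
ΣM about B: M_B − 20·9.3 = 0 → M_B = 186.0 kN·m.

B_x = 0, B_y = 20.00 kN, M_B = 186.0 kN·m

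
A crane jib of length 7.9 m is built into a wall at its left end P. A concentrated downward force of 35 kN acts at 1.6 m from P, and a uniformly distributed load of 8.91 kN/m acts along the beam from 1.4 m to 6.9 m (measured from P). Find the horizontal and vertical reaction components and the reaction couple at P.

P_x = 0, P_y = 84.00 kN, M_P = 259.4 kN·m

Resultant of the distributed load: 8.91 × 5.5 = 49.005 kN at 4.15 m from P.
ΣF_x = 0: P_x = 0.
ΣF_y = 0: P_y − 35 − 8.91·5.5 = 0 → P_y = 84.00 kN.
ΣM about P: M_P − 35·1.6 − (8.91·5.5)·4.15 = 0 → M_P = 259.4 kN·m.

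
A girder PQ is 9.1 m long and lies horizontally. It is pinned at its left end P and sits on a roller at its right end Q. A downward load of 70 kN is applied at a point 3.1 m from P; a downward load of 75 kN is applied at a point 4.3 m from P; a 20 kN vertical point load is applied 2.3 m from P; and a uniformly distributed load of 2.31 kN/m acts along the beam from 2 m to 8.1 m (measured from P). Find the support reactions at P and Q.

Resultant of the distributed load: 2.31 × 6.1 = 14.091 kN at 5.05 m from P.
ΣM about P: Q_y·9.1 − 70·3.1 − 75·4.3 − 20·2.3 − (2.31·6.1)·5.05 = 0 → Q_y = 656.65955/9.1 = 72.1604 ≈ 72.16 kN.
ΣF_y = 0: P_y + 72.1604 − 70 − 75 − 20 − 2.31·6.1 = 0 → P_y = 106.9 kN.
ΣF_x = 0: no horizontal applied forces, so P_x = 0.

P_x = 0, P_y = 106.9 kN, Q_y = 72.16 kN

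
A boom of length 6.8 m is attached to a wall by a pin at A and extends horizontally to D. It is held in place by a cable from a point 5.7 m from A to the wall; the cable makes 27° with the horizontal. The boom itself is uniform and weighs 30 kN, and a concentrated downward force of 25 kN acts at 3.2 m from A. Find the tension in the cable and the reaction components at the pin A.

ΣM about A: T·sin27°·5.7 − 30·3.4 − 25·3.2 = 0 → T = 182/(5.7·0.45399) = 70.3316 ≈ 70.33 kN.
ΣF_x = 0: A_x − T·cos27° = 0 → A_x = 70.3316 × 0.891007 = 62.67 kN.
ΣF_y = 0: A_y + T·sin27° − 30 − 25 = 0 → A_y = 55 − 70.3316 × 0.45399 = 23.07 kN.

T = 70.33 kN, A_x = 62.67 kN, A_y = 23.07 kN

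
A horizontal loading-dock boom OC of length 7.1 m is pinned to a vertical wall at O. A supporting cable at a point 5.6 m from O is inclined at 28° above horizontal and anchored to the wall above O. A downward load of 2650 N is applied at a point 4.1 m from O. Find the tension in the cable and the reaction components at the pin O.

T = 4133 N, O_x = 3649 N, O_y = 709.8 N

ΣM about O: T·sin28°·5.6 − 2650·4.1 = 0 → T = 10865/(5.6·0.469472) = 4132.68 ≈ 4133 N.
ΣF_x = 0: O_x − T·cos28° = 0 → O_x = 4132.68 × 0.882948 = 3649 N.
ΣF_y = 0: O_y + T·sin28° − 2650 = 0 → O_y = 2650 − 4132.68 × 0.469472 = 709.8 N.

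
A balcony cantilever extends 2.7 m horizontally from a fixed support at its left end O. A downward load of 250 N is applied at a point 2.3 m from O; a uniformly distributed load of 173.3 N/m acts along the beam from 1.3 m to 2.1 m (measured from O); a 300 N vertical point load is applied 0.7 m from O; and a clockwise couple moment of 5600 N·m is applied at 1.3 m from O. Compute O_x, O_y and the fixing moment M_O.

O_x = 0, O_y = 688.6 N, M_O = 6621 N·m

Resultant of the distributed load: 173.3 × 0.8 = 138.64 N at 1.7 m from O.
ΣF_x = 0: O_x = 0.
ΣF_y = 0: O_y − 250 − 173.3·0.8 − 300 = 0 → O_y = 688.6 N.
ΣM about O: M_O − 250·2.3 − (173.3·0.8)·1.7 − 300·0.7 − 5600 = 0 → M_O = 6621 N·m.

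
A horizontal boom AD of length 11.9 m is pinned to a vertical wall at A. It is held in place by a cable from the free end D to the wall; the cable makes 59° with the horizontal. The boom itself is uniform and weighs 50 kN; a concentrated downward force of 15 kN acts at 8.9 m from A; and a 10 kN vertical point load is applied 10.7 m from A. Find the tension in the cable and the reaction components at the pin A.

ΣM about A: T·sin59°·11.9 − 50·5.95 − 15·8.9 − 10·10.7 = 0 → T = 538/(11.9·0.857167) = 52.7436 ≈ 52.74 kN.
ΣF_x = 0: A_x − T·cos59° = 0 → A_x = 52.7436 × 0.515038 = 27.16 kN.
ΣF_y = 0: A_y + T·sin59° − 50 − 15 − 10 = 0 → A_y = 75 − 52.7436 × 0.857167 = 29.79 kN.

T = 52.74 kN, A_x = 27.16 kN, A_y = 29.79 kN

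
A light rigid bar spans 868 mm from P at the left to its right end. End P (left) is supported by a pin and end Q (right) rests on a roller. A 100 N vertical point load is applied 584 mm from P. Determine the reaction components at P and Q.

Taking moments about P: Q_y·868 − 100·584 = 0 → Q_y = 58400/868 = 67.2811 ≈ 67.28 N.
ΣF_y = 0: P_y + 67.2811 − 100 = 0 → P_y = 32.72 N.
ΣF_x = 0: no horizontal applied forces, so P_x = 0.

P_x = 0, P_y = 32.72 N, Q_y = 67.28 N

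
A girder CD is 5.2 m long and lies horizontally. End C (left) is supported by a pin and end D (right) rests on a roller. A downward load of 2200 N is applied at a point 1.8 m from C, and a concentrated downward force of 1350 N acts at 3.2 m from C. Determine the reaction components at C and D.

C_x = 0, C_y = 1958 N, D_y = 1592 N

ΣM about C: D_y·5.2 − 2200·1.8 − 1350·3.2 = 0 → D_y = 8280/5.2 = 1592.31 ≈ 1592 N.
ΣF_y = 0: C_y + 1592.31 − 2200 − 1350 = 0 → C_y = 1958 N.
ΣF_x = 0: no horizontal applied forces, so C_x = 0.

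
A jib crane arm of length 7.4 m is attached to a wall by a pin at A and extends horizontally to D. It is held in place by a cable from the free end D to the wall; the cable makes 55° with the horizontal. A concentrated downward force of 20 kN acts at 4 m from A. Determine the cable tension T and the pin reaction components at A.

ΣM about A: T·sin55°·7.4 − 20·4 = 0 → T = 80/(7.4·0.819152) = 13.1976 ≈ 13.20 kN.
ΣF_x = 0: A_x − T·cos55° = 0 → A_x = 13.1976 × 0.573576 = 7.570 kN.
ΣF_y = 0: A_y + T·sin55° − 20 = 0 → A_y = 20 − 13.1976 × 0.819152 = 9.189 kN.

T = 13.20 kN, A_x = 7.570 kN, A_y = 9.189 kN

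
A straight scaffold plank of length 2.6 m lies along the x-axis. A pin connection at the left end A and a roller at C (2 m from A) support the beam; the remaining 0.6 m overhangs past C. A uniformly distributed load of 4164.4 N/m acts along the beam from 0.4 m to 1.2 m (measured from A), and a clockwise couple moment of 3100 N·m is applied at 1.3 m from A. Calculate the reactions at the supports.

A_x = 0, A_y = 448.9 N, C_y = 2883 N

Resultant of the distributed load: 4164.4 × 0.8 = 3331.52 N at 0.8 m from A.
Taking moments about A: C_y·2 − (4164.4·0.8)·0.8 − 3100 = 0 → C_y = 5765.216/2 = 2882.61 ≈ 2883 N.
ΣF_y = 0: A_y + 2882.61 − 4164.4·0.8 = 0 → A_y = 448.9 N.
ΣF_x = 0: no horizontal applied forces, so A_x = 0.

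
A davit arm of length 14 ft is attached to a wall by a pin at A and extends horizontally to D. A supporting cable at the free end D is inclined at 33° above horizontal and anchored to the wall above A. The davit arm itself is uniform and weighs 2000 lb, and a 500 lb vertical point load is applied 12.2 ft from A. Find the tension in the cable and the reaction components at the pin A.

T = 2636 lb, A_x = 2211 lb, A_y = 1064 lb

ΣM about A: T·sin33°·14 − 2000·7 − 500·12.2 = 0 → T = 20100/(14·0.544639) = 2636.08 ≈ 2636 lb.
ΣF_x = 0: A_x − T·cos33° = 0 → A_x = 2636.08 × 0.838671 = 2211 lb.
ΣF_y = 0: A_y + T·sin33° − 2000 − 500 = 0 → A_y = 2500 − 2636.08 × 0.544639 = 1064 lb.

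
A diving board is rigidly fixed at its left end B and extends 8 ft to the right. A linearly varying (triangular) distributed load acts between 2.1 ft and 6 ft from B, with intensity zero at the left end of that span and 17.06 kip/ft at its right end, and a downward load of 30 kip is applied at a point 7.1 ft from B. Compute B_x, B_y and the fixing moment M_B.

Resultant of the triangular load: ½ × 17.06 × 3.9 = 33.267 kip, acting at 4.7 ft from B (one-third of the span from the peak).
ΣF_x = 0: B_x = 0.
ΣF_y = 0: B_y − ½·17.06·3.9 − 30 = 0 → B_y = 63.27 kip.
ΣM about B: M_B − (½·17.06·3.9)·4.7 − 30·7.1 = 0 → M_B = 369.4 kip·ft.

B_x = 0, B_y = 63.27 kip, M_B = 369.4 kip·ft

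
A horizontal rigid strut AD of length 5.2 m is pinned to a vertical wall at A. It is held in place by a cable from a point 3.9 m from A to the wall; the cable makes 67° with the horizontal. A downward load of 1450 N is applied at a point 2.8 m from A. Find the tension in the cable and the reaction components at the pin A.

T = 1131 N, A_x = 441.9 N, A_y = 409.0 N

ΣM about A: T·sin67°·3.9 − 1450·2.8 = 0 → T = 4060/(3.9·0.920505) = 1130.93 ≈ 1131 N.
ΣF_x = 0: A_x − T·cos67° = 0 → A_x = 1130.93 × 0.390731 = 441.9 N.
ΣF_y = 0: A_y + T·sin67° − 1450 = 0 → A_y = 1450 − 1130.93 × 0.920505 = 409.0 N.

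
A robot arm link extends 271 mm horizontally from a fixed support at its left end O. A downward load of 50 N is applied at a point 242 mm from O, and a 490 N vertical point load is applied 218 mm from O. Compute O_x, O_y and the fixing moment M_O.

ΣF_x = 0: O_x = 0.
ΣF_y = 0: O_y − 50 − 490 = 0 → O_y = 540.0 N.
ΣM about O: M_O − 50·242 − 490·218 = 0 → M_O = 118900 N·mm.

O_x = 0, O_y = 540.0 N, M_O = 118900 N·mm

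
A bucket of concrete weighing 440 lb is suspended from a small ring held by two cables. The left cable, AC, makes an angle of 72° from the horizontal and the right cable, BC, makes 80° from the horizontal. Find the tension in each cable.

ΣF_x = 0: −T_AC·cos72° + T_BC·cos80° = 0 → T_BC = 1.77956·T_AC.
ΣF_y = 0: T_AC·sin72° + T_BC·sin80° = 440.
Substitute: T_AC·(0.951057 + 1.77956·0.984808) = 440 → T_AC = 162.747 ≈ 162.7 lb.
Then T_BC = 1.77956 × 162.747 = 289.6 lb.

T_AC = 162.7 lb, T_BC = 289.6 lb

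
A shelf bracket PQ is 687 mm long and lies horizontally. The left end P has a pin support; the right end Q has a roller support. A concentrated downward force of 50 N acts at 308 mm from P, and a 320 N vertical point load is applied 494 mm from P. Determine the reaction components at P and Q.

P_x = 0, P_y = 117.5 N, Q_y = 252.5 N

Moments about P: Q_y·687 − 50·308 − 320·494 = 0 → Q_y = 173480/687 = 252.518 ≈ 252.5 N.
ΣF_y = 0: P_y + 252.518 − 50 − 320 = 0 → P_y = 117.5 N.
ΣF_x = 0: no horizontal applied forces, so P_x = 0.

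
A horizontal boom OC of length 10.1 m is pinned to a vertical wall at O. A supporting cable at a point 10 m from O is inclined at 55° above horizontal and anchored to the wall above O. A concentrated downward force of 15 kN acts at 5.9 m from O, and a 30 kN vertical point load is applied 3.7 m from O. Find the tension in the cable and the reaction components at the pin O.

T = 24.35 kN, O_x = 13.97 kN, O_y = 25.05 kN

ΣM about O: T·sin55°·10 − 15·5.9 − 30·3.7 = 0 → T = 199.5/(10·0.819152) = 24.3545 ≈ 24.35 kN.
ΣF_x = 0: O_x − T·cos55° = 0 → O_x = 24.3545 × 0.573576 = 13.97 kN.
ΣF_y = 0: O_y + T·sin55° − 15 − 30 = 0 → O_y = 45 − 24.3545 × 0.819152 = 25.05 kN.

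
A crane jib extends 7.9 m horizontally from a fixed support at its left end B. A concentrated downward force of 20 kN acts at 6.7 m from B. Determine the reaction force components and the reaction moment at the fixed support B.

B_x = 0, B_y = 20.00 kN, M_B = 134.0 kN·m

ΣF_x = 0: B_x = 0.
ΣF_y = 0: B_y − 20 = 0 → B_y = 20.00 kN.
ΣM about B: M_B − 20·6.7 = 0 → M_B = 134.0 kN·m.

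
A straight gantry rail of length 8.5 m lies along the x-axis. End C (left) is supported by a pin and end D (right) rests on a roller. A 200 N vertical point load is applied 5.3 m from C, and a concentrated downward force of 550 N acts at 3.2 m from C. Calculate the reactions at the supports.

ΣM about C: D_y·8.5 − 200·5.3 − 550·3.2 = 0 → D_y = 2820/8.5 = 331.765 ≈ 331.8 N.
ΣF_y = 0: C_y + 331.765 − 200 − 550 = 0 → C_y = 418.2 N.
ΣF_x = 0: no horizontal applied forces, so C_x = 0.

C_x = 0, C_y = 418.2 N, D_y = 331.8 N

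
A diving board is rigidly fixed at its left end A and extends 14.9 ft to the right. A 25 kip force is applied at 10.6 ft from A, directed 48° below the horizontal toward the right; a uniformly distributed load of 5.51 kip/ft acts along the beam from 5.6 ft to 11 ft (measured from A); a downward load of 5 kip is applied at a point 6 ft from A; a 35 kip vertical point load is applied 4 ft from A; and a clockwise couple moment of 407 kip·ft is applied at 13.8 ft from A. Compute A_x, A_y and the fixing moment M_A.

Resultant of the distributed load: 5.51 × 5.4 = 29.754 kip at 8.3 ft from A.
ΣF_x = 0: A_x + 25·cos48° = 0 → A_x = -16.73 kip.
ΣF_y = 0: A_y − 25·sin48° − 5.51·5.4 − 5 − 35 = 0 → A_y = 88.33 kip.
ΣM about A: M_A − 25·sin48°·10.6 − (5.51·5.4)·8.3 − 5·6 − 35·4 − 407 = 0 → M_A = 1021 kip·ft.

A_x = -16.73 kip, A_y = 88.33 kip, M_A = 1021 kip·ft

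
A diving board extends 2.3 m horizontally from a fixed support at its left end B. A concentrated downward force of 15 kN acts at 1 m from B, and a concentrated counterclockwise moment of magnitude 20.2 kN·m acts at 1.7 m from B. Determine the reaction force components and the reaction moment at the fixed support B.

ΣF_x = 0: B_x = 0.
ΣF_y = 0: B_y − 15 = 0 → B_y = 15.00 kN.
ΣM about B: M_B − 15·1 + 20.2 = 0 → M_B = -5.200 kN·m.

B_x = 0, B_y = 15.00 kN, M_B = -5.200 kN·m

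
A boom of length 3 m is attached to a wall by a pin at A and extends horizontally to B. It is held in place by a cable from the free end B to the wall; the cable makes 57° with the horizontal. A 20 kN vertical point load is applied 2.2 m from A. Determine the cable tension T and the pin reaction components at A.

T = 17.49 kN, A_x = 9.525 kN, A_y = 5.333 kN

ΣM about A: T·sin57°·3 − 20·2.2 = 0 → T = 44/(3·0.838671) = 17.488 ≈ 17.49 kN.
ΣF_x = 0: A_x − T·cos57° = 0 → A_x = 17.488 × 0.544639 = 9.525 kN.
ΣF_y = 0: A_y + T·sin57° − 20 = 0 → A_y = 20 − 17.488 × 0.838671 = 5.333 kN.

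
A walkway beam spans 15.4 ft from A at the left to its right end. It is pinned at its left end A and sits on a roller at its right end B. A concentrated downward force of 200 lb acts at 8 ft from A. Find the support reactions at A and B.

Moments about A: B_y·15.4 − 200·8 = 0 → B_y = 1600/15.4 = 103.896 ≈ 103.9 lb.
ΣF_y = 0: A_y + 103.896 − 200 = 0 → A_y = 96.10 lb.
ΣF_x = 0: no horizontal applied forces, so A_x = 0.

A_x = 0, A_y = 96.10 lb, B_y = 103.9 lb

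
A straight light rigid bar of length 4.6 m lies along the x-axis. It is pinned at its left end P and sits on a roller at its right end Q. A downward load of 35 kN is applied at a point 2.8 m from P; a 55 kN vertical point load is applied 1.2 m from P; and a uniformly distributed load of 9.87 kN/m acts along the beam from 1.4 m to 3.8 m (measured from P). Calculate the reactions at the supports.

Resultant of the distributed load: 9.87 × 2.4 = 23.688 kN at 2.6 m from P.
ΣM about P: Q_y·4.6 − 35·2.8 − 55·1.2 − (9.87·2.4)·2.6 = 0 → Q_y = 225.5888/4.6 = 49.041 ≈ 49.04 kN.
ΣF_y = 0: P_y + 49.041 − 35 − 55 − 9.87·2.4 = 0 → P_y = 64.65 kN.
ΣF_x = 0: no horizontal applied forces, so P_x = 0.

P_x = 0, P_y = 64.65 kN, Q_y = 49.04 kN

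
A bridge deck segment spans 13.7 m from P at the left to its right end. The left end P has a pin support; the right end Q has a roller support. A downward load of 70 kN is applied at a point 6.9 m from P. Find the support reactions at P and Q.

ΣM about P: Q_y·13.7 − 70·6.9 = 0 → Q_y = 483/13.7 = 35.2555 ≈ 35.26 kN.
ΣF_y = 0: P_y + 35.2555 − 70 = 0 → P_y = 34.74 kN.
ΣF_x = 0: no horizontal applied forces, so P_x = 0.

P_x = 0, P_y = 34.74 kN, Q_y = 35.26 kN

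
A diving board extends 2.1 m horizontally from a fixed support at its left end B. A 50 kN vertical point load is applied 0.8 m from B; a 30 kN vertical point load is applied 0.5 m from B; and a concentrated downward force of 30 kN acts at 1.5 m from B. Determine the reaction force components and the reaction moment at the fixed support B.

B_x = 0, B_y = 110.0 kN, M_B = 100.0 kN·m

ΣF_x = 0: B_x = 0.
ΣF_y = 0: B_y − 50 − 30 − 30 = 0 → B_y = 110.0 kN.
ΣM about B: M_B − 50·0.8 − 30·0.5 − 30·1.5 = 0 → M_B = 100.0 kN·m.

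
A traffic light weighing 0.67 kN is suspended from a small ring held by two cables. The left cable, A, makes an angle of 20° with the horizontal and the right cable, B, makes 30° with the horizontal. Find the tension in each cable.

ΣF_x = 0: −T_A·cos20° + T_B·cos30° = 0 → T_B = 1.08506·T_A.
ΣF_y = 0: T_A·sin20° + T_B·sin30° = 0.67.
Substitute: T_A·(0.34202 + 1.08506·0.5) = 0.67 → T_A = 0.757447 ≈ 0.7574 kN.
Then T_B = 1.08506 × 0.757447 = 0.8219 kN.

T_A = 0.7574 kN, T_B = 0.8219 kN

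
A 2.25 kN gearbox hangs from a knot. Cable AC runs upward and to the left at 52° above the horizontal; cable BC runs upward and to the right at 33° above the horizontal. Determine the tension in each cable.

ΣF_x = 0: −T_AC·cos52° + T_BC·cos33° = 0 → T_BC = 0.734092·T_AC.
ΣF_y = 0: T_AC·sin52° + T_BC·sin33° = 2.25.
Substitute: T_AC·(0.788011 + 0.734092·0.544639) = 2.25 → T_AC = 1.89422 ≈ 1.894 kN.
Then T_BC = 0.734092 × 1.89422 = 1.391 kN.

T_AC = 1.894 kN, T_BC = 1.391 kN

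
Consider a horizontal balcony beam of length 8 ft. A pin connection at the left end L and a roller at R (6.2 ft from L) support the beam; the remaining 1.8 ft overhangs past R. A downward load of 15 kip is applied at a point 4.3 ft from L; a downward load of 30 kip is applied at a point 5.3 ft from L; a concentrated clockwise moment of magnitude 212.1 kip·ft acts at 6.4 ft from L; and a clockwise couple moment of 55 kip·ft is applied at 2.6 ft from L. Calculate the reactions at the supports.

L_x = 0, L_y = -34.13 kip, R_y = 79.13 kip

ΣM about L: R_y·6.2 − 15·4.3 − 30·5.3 − 212.1 − 55 = 0 → R_y = 490.6/6.2 = 79.129 ≈ 79.13 kip.
ΣF_y = 0: L_y + 79.129 − 15 − 30 = 0 → L_y = -34.13 kip.
ΣF_x = 0: no horizontal applied forces, so L_x = 0.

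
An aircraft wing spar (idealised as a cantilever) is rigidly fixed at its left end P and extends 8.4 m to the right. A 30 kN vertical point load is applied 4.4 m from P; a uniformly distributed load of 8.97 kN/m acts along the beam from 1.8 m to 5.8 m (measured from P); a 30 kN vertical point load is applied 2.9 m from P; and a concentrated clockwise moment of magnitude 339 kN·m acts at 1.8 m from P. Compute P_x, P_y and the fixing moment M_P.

P_x = 0, P_y = 95.88 kN, M_P = 694.3 kN·m

Resultant of the distributed load: 8.97 × 4 = 35.88 kN at 3.8 m from P.
ΣF_x = 0: P_x = 0.
ΣF_y = 0: P_y − 30 − 8.97·4 − 30 = 0 → P_y = 95.88 kN.
ΣM about P: M_P − 30·4.4 − (8.97·4)·3.8 − 30·2.9 − 339 = 0 → M_P = 694.3 kN·m.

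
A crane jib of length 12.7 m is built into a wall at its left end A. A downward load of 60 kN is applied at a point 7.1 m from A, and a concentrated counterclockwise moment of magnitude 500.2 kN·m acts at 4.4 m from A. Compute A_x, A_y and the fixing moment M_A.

ΣF_x = 0: A_x = 0.
ΣF_y = 0: A_y − 60 = 0 → A_y = 60.00 kN.
ΣM about A: M_A − 60·7.1 + 500.2 = 0 → M_A = -74.20 kN·m.

A_x = 0, A_y = 60.00 kN, M_A = -74.20 kN·m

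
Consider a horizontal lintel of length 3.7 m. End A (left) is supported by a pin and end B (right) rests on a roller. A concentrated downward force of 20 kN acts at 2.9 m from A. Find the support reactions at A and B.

A_x = 0, A_y = 4.324 kN, B_y = 15.68 kN

ΣM about A: B_y·3.7 − 20·2.9 = 0 → B_y = 58/3.7 = 15.6757 ≈ 15.68 kN.
ΣF_y = 0: A_y + 15.6757 − 20 = 0 → A_y = 4.324 kN.
ΣF_x = 0: no horizontal applied forces, so A_x = 0.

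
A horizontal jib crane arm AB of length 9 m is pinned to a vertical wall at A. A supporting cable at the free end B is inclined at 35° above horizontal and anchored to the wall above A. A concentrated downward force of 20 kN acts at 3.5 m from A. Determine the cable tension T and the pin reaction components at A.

T = 13.56 kN, A_x = 11.11 kN, A_y = 12.22 kN

ΣM about A: T·sin35°·9 − 20·3.5 = 0 → T = 70/(9·0.573576) = 13.5602 ≈ 13.56 kN.
ΣF_x = 0: A_x − T·cos35° = 0 → A_x = 13.5602 × 0.819152 = 11.11 kN.
ΣF_y = 0: A_y + T·sin35° − 20 = 0 → A_y = 20 − 13.5602 × 0.573576 = 12.22 kN.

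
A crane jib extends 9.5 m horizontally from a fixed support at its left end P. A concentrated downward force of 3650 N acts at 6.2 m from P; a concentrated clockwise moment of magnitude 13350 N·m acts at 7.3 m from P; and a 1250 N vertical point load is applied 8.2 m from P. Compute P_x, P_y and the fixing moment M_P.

P_x = 0, P_y = 4900 N, M_P = 46230 N·m

ΣF_x = 0: P_x = 0.
ΣF_y = 0: P_y − 3650 − 1250 = 0 → P_y = 4900 N.
ΣM about P: M_P − 3650·6.2 − 13350 − 1250·8.2 = 0 → M_P = 46230 N·m.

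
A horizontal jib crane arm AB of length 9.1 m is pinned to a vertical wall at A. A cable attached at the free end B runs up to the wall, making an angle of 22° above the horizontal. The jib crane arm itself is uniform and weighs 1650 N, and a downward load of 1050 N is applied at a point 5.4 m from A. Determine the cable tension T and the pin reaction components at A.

T = 3866 N, A_x = 3584 N, A_y = 1252 N

ΣM about A: T·sin22°·9.1 − 1650·4.55 − 1050·5.4 = 0 → T = 13177.5/(9.1·0.374607) = 3865.59 ≈ 3866 N.
ΣF_x = 0: A_x − T·cos22° = 0 → A_x = 3865.59 × 0.927184 = 3584 N.
ΣF_y = 0: A_y + T·sin22° − 1650 − 1050 = 0 → A_y = 2700 − 3865.59 × 0.374607 = 1252 N.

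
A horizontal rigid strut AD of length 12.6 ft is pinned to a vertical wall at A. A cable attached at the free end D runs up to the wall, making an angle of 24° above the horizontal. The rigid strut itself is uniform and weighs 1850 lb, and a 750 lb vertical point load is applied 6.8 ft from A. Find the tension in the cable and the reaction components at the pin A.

ΣM about A: T·sin24°·12.6 − 1850·6.3 − 750·6.8 = 0 → T = 16755/(12.6·0.406737) = 3269.34 ≈ 3269 lb.
ΣF_x = 0: A_x − T·cos24° = 0 → A_x = 3269.34 × 0.913545 = 2987 lb.
ΣF_y = 0: A_y + T·sin24° − 1850 − 750 = 0 → A_y = 2600 − 3269.34 × 0.406737 = 1270 lb.

T = 3269 lb, A_x = 2987 lb, A_y = 1270 lb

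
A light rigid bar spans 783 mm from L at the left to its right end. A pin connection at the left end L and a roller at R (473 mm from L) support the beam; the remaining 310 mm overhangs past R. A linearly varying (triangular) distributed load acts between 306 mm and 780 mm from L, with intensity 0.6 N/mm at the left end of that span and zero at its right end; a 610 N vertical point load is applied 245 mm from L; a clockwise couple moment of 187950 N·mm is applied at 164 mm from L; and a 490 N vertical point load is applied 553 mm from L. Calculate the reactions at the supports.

L_x = 0, L_y = -183.5 N, R_y = 1426 N

Resultant of the triangular load: ½ × 0.6 × 474 = 142.2 N, acting at 464 mm from L (one-third of the span from the peak).
Taking moments about L: R_y·473 − (½·0.6·474)·464 − 610·245 − 187950 − 490·553 = 0 → R_y = 674350.8/473 = 1425.69 ≈ 1426 N.
ΣF_y = 0: L_y + 1425.69 − ½·0.6·474 − 610 − 490 = 0 → L_y = -183.5 N.
ΣF_x = 0: no horizontal applied forces, so L_x = 0.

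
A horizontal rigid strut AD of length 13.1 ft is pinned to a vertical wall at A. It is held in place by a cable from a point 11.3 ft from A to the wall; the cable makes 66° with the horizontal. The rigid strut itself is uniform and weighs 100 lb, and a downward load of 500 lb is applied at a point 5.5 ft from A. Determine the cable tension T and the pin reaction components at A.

T = 329.8 lb, A_x = 134.2 lb, A_y = 298.7 lb

ΣM about A: T·sin66°·11.3 − 100·6.55 − 500·5.5 = 0 → T = 3405/(11.3·0.913545) = 329.844 ≈ 329.8 lb.
ΣF_x = 0: A_x − T·cos66° = 0 → A_x = 329.844 × 0.406737 = 134.2 lb.
ΣF_y = 0: A_y + T·sin66° − 100 − 500 = 0 → A_y = 600 − 329.844 × 0.913545 = 298.7 lb.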